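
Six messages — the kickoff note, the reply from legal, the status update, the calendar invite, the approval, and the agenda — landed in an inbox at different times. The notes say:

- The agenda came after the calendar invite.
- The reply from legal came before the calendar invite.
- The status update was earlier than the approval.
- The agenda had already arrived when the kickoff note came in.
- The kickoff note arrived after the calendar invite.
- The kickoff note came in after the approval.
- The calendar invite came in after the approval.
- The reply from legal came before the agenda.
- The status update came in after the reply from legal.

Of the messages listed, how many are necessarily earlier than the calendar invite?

Directly stated before the calendar invite: the approval and the reply from legal.
The status update reaches the calendar invite via the status update → the approval → the calendar invite.
No chain forces the kickoff note (or any of the others) ahead of the calendar invite.
That's the approval, the reply from legal, and the status update — 3 in all.

3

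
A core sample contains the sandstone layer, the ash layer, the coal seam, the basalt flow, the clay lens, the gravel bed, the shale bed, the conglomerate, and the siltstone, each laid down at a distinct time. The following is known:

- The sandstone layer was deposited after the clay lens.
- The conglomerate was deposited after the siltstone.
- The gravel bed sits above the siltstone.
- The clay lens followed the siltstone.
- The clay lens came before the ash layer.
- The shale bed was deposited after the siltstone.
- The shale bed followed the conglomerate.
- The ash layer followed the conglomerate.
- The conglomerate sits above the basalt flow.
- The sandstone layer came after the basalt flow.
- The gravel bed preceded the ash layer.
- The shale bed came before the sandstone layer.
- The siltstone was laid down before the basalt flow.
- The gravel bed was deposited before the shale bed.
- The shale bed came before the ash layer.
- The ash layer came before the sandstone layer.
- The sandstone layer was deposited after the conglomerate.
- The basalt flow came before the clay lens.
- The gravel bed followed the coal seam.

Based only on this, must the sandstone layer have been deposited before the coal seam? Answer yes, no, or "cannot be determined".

Tracing the constraints gives the coal seam → the gravel bed → the shale bed → the sandstone layer, so the coal seam must come before the sandstone layer.
That means the sandstone layer cannot be before the coal seam.

no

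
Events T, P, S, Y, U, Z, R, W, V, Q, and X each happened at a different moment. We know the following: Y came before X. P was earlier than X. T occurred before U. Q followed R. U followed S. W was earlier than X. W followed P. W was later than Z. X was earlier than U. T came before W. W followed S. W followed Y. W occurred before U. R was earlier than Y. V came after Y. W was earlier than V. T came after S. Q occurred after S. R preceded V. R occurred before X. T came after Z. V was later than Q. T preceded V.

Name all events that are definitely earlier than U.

Directly stated before U: S, T, W, and X.
P reaches U via P → W → U.
R reaches U via R → X → U.
Y reaches U via Y → W → U.
Likewise Z reaches U by chaining the stated constraints.
No chain forces Q (or any of the others) ahead of U.

P, R, S, T, W, X, Y, Z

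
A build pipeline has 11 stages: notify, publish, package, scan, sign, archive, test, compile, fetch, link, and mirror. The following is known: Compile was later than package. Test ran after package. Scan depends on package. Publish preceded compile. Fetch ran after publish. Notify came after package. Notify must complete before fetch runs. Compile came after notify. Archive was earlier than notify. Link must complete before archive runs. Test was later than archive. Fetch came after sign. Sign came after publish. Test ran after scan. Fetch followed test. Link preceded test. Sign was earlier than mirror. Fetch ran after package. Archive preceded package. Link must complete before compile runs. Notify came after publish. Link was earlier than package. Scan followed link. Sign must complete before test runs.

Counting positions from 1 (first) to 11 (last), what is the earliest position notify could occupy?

Archive, link, package, and publish must all come before notify — 4 forced predecessors.
Nothing else is forced ahead of notify, so its earliest slot is position 4 + 1 = 5.

5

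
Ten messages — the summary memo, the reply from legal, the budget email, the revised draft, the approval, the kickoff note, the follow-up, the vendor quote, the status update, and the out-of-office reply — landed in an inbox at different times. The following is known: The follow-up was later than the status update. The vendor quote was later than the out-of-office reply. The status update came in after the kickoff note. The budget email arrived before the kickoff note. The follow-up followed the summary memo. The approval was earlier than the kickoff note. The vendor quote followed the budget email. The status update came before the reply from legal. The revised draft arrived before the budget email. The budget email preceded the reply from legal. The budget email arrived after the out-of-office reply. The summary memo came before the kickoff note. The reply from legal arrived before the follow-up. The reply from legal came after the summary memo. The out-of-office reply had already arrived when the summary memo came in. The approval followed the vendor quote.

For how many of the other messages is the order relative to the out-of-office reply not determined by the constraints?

Forced after the out-of-office reply: the approval, the budget email, the follow-up, the kickoff note, the reply from legal, the status update, the summary memo, and the vendor quote.
That leaves the revised draft with no forced order relative to the out-of-office reply — 1.

1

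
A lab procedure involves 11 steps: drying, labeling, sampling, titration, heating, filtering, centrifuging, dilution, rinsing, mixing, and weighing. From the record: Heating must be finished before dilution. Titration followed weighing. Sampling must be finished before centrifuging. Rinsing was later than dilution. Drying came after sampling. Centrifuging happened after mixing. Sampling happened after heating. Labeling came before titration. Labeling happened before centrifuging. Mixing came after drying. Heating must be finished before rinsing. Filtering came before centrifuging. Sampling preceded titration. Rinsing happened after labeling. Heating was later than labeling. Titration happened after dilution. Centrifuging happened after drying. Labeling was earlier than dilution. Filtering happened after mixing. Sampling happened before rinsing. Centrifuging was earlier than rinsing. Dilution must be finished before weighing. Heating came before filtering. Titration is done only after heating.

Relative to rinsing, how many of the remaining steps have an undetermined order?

Forced before rinsing: centrifuging, dilution, drying, filtering, heating, labeling, mixing, and sampling.
That leaves titration and weighing with no forced order relative to rinsing — 2.

2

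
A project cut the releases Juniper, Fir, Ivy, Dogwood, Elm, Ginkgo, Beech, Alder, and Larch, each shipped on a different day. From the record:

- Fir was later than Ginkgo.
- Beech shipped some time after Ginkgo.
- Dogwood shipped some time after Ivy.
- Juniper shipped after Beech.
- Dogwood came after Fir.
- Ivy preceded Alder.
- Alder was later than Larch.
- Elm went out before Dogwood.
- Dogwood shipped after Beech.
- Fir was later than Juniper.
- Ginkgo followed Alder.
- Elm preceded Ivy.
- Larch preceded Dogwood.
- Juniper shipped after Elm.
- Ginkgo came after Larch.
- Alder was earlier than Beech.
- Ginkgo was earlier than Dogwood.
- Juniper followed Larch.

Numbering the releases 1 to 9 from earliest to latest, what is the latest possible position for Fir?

8

Fir must come before Dogwood — 1 release forced after it.
Everything else can be placed before Fir in some valid order, so Fir can sit as late as position 9 − 1 = 8.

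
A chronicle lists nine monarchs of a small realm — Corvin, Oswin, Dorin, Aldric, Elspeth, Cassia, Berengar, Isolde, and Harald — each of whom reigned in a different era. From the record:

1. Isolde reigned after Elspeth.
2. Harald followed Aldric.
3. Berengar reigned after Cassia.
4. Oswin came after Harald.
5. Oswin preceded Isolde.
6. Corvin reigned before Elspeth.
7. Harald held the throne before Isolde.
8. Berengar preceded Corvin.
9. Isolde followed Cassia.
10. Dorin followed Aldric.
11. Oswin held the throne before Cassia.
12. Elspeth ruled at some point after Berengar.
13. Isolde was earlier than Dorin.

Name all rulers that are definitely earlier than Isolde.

Aldric, Berengar, Cassia, Corvin, Elspeth, Harald, Oswin

Directly stated before Isolde: Cassia, Elspeth, Harald, and Oswin.
Aldric reaches Isolde via Aldric → Harald → Isolde.
Berengar reaches Isolde via Berengar → Elspeth → Isolde.
Corvin reaches Isolde via Corvin → Elspeth → Isolde.
No chain forces Dorin ahead of Isolde.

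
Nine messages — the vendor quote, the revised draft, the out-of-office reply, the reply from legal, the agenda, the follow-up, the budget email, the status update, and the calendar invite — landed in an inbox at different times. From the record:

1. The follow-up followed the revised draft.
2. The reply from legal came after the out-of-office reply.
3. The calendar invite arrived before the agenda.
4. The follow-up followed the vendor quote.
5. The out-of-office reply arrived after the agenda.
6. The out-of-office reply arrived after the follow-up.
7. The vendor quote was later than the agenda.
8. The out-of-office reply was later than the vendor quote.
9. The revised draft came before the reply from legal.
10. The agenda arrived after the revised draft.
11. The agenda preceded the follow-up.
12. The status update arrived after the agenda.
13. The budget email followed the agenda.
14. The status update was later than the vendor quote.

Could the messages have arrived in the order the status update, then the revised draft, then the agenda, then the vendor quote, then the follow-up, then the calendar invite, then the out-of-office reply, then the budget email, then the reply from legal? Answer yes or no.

no

The constraints require the calendar invite before the agenda, but in the proposed sequence the agenda appears ahead of the calendar invite. That one violation is enough.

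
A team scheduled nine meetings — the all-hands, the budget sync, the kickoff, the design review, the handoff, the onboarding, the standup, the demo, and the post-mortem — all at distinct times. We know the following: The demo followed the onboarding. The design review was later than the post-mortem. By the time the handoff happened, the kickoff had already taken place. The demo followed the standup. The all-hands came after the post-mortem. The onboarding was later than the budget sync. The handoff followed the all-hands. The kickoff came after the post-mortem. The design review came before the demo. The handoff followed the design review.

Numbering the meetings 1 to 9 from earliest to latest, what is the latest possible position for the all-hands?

The all-hands must come before the handoff — 1 meeting forced after it.
Everything else can be placed before the all-hands in some valid order, so the all-hands can sit as late as position 9 − 1 = 8.

8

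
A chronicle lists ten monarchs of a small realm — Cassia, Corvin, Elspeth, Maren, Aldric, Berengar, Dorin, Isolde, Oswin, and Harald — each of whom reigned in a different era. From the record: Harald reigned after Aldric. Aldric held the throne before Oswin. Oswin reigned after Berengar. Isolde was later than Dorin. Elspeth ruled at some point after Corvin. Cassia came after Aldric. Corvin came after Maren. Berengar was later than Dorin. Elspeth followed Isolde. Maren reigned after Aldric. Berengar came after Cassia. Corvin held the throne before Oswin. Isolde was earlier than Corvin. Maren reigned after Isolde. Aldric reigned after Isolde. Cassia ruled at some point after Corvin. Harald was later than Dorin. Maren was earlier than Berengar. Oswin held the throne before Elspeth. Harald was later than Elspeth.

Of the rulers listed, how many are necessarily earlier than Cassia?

5

Directly stated before Cassia: Aldric and Corvin.
Dorin reaches Cassia via Dorin → Isolde → Aldric → Cassia.
Isolde reaches Cassia via Isolde → Aldric → Cassia.
Maren reaches Cassia via Maren → Corvin → Cassia.
No chain forces Harald (or any of the others) ahead of Cassia.
That's Aldric, Corvin, Dorin, Isolde, and Maren — 5 in all.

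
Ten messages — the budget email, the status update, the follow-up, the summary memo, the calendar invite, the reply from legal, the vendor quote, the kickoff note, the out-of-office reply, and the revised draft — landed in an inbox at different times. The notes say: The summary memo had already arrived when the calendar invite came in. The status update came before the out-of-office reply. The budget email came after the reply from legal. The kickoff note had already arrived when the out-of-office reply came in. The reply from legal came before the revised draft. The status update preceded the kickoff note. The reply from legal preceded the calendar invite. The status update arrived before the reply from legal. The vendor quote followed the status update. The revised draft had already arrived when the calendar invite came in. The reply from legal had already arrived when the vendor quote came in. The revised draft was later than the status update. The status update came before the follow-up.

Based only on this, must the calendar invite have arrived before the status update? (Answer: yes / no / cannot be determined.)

no

Tracing the constraints gives the status update → the reply from legal → the calendar invite, so the status update must come before the calendar invite.
That means the calendar invite cannot be before the status update.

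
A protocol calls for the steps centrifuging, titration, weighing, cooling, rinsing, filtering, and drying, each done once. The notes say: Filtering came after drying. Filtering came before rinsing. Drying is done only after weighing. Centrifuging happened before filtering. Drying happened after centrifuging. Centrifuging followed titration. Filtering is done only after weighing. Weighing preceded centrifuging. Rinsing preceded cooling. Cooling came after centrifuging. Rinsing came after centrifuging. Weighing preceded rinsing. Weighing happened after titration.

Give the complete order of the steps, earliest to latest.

titration, weighing, centrifuging, drying, filtering, rinsing, cooling

The constraints fix every adjacent pair, so only one ordering works:
titration → weighing → centrifuging → drying → filtering → rinsing → cooling.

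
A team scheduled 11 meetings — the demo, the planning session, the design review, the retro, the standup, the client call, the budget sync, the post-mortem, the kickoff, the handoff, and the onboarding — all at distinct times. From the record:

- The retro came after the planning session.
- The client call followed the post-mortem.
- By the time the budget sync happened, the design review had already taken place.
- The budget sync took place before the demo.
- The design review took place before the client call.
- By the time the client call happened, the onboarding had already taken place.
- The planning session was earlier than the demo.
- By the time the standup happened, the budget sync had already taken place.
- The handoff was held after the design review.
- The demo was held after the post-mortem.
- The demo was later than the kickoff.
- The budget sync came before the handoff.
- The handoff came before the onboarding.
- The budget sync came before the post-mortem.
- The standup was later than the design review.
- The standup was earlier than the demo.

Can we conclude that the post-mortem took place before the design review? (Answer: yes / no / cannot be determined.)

no

Tracing the constraints gives the design review → the budget sync → the post-mortem, so the design review must come before the post-mortem.
That means the post-mortem cannot be before the design review.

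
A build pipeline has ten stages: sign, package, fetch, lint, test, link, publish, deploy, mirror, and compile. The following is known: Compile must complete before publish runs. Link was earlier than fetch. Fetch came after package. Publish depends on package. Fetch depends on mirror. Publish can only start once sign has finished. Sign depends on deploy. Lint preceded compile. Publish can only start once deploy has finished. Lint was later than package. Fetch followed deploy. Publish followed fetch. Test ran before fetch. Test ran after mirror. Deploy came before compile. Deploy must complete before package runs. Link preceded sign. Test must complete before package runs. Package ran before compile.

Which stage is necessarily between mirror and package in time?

Tracing the constraints gives mirror → test → package, so test sits after mirror and before package.
No other stage is forced both after mirror and before package.

test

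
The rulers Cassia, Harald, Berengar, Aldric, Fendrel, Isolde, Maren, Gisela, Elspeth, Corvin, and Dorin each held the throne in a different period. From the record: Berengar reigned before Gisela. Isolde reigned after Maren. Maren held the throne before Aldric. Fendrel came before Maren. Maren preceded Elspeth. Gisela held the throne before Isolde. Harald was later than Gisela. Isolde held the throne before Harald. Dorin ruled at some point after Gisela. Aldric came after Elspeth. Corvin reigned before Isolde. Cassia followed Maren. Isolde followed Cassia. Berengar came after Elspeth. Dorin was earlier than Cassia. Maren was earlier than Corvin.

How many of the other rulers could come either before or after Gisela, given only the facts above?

2

Forced before Gisela: Berengar, Elspeth, Fendrel, and Maren; forced after Gisela: Cassia, Dorin, Harald, and Isolde.
That leaves Aldric and Corvin with no forced order relative to Gisela — 2.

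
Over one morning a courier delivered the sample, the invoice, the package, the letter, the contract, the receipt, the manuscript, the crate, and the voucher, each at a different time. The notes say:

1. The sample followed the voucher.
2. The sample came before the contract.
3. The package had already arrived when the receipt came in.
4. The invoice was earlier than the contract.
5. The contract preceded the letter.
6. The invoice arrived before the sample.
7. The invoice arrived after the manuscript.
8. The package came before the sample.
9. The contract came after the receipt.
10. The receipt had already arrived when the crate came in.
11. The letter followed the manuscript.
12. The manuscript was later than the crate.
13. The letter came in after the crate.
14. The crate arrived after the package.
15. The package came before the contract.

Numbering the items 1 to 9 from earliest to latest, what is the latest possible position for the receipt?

The receipt must come before the contract, the crate, the invoice, the letter, the manuscript, and the sample — 6 items forced after it.
Everything else can be placed before the receipt in some valid order, so the receipt can sit as late as position 9 − 6 = 3.

3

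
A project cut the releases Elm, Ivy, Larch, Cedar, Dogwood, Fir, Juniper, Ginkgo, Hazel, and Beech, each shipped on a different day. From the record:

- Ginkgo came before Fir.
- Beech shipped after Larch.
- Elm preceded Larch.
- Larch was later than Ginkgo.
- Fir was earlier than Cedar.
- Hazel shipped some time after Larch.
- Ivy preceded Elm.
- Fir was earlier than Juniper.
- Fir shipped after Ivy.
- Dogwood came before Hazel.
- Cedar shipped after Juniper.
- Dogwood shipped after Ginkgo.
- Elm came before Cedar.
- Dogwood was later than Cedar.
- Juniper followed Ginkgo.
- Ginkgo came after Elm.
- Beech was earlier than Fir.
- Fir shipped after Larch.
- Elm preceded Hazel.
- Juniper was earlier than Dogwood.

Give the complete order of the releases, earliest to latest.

Ivy, Elm, Ginkgo, Larch, Beech, Fir, Juniper, Cedar, Dogwood, Hazel

The constraints fix every adjacent pair, so only one ordering works:
Ivy → Elm → Ginkgo → Larch → Beech → Fir → Juniper → Cedar → Dogwood → Hazel.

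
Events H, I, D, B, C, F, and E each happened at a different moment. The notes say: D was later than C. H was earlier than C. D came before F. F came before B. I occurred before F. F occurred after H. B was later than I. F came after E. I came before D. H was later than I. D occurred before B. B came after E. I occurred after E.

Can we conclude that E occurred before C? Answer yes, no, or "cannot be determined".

yes

Chain the constraints: E → I → H → C. Each link is directly stated, so E comes before C.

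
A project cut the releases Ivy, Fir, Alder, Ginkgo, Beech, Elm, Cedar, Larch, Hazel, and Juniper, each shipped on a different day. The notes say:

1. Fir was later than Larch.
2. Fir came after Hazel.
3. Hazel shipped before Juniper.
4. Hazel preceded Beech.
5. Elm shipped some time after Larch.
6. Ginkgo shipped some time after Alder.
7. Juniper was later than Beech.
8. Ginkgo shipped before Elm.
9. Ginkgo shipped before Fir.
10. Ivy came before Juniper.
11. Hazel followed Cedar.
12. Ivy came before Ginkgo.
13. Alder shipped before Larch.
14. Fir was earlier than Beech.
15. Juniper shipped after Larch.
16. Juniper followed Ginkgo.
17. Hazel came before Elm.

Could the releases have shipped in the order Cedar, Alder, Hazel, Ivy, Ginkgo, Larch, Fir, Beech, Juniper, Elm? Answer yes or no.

Check each stated constraint against the proposed order — e.g. Hazel is ahead of Juniper; Hazel is ahead of Elm. Every pair is in the required order; nothing is violated.

yes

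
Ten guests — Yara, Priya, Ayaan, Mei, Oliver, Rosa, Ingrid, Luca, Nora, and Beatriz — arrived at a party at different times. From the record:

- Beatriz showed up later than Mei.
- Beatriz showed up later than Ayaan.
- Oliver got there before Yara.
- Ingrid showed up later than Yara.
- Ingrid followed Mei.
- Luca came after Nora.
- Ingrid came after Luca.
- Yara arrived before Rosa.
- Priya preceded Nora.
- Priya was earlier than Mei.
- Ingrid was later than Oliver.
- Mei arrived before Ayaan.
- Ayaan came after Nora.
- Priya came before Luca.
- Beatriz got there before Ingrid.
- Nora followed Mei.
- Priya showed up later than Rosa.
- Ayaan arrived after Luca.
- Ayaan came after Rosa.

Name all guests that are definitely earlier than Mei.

Directly stated before Mei: Priya.
Oliver reaches Mei via Oliver → Yara → Rosa → Priya → Mei.
Rosa reaches Mei via Rosa → Priya → Mei.
Yara reaches Mei via Yara → Rosa → Priya → Mei.
No chain forces Ingrid (or any of the others) ahead of Mei.

Oliver, Priya, Rosa, Yara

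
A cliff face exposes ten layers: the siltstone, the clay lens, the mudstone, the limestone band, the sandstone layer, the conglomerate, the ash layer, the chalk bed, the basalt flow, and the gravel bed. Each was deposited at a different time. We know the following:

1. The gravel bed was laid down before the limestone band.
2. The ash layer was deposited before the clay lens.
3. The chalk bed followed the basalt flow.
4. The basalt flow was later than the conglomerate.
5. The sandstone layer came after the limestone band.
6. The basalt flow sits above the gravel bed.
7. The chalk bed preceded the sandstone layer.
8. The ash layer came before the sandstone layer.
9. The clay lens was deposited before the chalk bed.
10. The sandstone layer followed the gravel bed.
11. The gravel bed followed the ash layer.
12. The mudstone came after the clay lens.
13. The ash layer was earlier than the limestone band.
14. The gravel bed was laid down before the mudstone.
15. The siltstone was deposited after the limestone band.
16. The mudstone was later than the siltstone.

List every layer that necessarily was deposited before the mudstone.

the ash layer, the clay lens, the gravel bed, the limestone band, the siltstone

Directly stated before the mudstone: the clay lens, the gravel bed, and the siltstone.
The ash layer reaches the mudstone via the ash layer → the clay lens → the mudstone.
The limestone band reaches the mudstone via the limestone band → the siltstone → the mudstone.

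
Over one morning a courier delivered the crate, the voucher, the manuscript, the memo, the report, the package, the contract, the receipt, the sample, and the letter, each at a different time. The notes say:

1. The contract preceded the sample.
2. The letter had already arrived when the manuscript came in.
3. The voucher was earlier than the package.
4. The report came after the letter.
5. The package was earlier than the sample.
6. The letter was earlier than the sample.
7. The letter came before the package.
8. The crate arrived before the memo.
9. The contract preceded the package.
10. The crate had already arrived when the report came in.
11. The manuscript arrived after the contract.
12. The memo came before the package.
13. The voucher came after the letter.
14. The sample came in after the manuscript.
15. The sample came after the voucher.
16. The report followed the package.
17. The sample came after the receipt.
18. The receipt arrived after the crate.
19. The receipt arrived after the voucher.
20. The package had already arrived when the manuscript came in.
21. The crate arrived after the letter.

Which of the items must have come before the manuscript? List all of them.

Directly stated before the manuscript: the contract, the letter, and the package.
The crate reaches the manuscript via the crate → the memo → the package → the manuscript.
The memo reaches the manuscript via the memo → the package → the manuscript.
The voucher reaches the manuscript via the voucher → the package → the manuscript.
No chain forces the receipt (or any of the others) ahead of the manuscript.

the contract, the crate, the letter, the memo, the package, the voucher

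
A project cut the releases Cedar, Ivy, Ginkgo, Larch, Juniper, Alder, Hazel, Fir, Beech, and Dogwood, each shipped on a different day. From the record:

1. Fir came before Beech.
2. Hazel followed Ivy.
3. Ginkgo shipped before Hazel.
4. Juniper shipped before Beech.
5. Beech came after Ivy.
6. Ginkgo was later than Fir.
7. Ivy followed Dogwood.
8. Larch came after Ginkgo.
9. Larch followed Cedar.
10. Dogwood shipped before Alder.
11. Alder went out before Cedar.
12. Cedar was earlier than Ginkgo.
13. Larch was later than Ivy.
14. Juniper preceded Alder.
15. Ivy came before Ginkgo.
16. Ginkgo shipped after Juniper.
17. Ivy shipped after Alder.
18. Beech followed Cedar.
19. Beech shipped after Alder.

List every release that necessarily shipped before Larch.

Directly stated before Larch: Cedar, Ginkgo, and Ivy.
Alder reaches Larch via Alder → Cedar → Larch.
Dogwood reaches Larch via Dogwood → Ivy → Larch.
Fir reaches Larch via Fir → Ginkgo → Larch.
Likewise Juniper reaches Larch by chaining the stated constraints.
No chain forces Beech (or any of the others) ahead of Larch.

Alder, Cedar, Dogwood, Fir, Ginkgo, Ivy, Juniper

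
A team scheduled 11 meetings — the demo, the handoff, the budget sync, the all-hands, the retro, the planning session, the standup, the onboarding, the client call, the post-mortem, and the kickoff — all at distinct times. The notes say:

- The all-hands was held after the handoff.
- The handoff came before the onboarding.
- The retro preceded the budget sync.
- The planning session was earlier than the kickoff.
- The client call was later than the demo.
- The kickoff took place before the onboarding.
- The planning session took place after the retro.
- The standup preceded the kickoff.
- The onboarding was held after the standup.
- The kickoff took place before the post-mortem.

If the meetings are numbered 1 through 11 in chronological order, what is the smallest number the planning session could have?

The retro must come before the planning session — 1 forced predecessor.
Nothing else is forced ahead of the planning session, so its earliest slot is position 1 + 1 = 2.

2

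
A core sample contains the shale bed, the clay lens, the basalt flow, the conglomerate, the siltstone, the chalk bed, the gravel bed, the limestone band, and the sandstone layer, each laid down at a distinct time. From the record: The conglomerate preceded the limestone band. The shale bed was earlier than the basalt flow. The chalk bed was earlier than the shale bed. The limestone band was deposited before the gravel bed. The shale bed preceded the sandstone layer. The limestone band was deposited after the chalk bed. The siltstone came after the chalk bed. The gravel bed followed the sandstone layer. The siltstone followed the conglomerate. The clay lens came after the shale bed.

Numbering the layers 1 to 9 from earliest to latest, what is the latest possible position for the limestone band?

8

The limestone band must come before the gravel bed — 1 layer forced after it.
Everything else can be placed before the limestone band in some valid order, so the limestone band can sit as late as position 9 − 1 = 8.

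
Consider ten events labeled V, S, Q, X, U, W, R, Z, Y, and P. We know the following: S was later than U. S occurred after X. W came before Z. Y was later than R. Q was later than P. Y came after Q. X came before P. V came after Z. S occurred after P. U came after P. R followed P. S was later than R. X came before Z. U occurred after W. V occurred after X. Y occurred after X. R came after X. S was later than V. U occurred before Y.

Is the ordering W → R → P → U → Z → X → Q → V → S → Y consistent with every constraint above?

The constraints require P before R, but in the proposed sequence R appears ahead of P. That one violation is enough.

no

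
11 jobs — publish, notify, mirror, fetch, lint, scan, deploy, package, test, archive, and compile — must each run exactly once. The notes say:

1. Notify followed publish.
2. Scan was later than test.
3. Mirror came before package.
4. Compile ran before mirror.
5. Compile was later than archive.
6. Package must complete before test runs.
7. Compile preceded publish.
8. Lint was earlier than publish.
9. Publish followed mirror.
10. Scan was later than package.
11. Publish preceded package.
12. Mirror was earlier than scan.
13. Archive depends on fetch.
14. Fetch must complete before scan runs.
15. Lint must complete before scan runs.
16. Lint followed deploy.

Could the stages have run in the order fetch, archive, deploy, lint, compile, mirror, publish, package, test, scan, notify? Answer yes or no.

yes

Check each stated constraint against the proposed order — e.g. lint is ahead of scan; fetch is ahead of scan. Every pair is in the required order; nothing is violated.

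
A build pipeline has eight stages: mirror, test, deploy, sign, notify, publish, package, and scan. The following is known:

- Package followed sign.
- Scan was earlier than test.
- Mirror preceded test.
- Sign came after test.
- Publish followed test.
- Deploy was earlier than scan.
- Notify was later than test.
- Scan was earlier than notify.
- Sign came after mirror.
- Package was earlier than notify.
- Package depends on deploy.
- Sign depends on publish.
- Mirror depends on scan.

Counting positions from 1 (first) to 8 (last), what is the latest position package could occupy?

Package must come before notify — 1 stage forced after it.
Everything else can be placed before package in some valid order, so package can sit as late as position 8 − 1 = 7.

7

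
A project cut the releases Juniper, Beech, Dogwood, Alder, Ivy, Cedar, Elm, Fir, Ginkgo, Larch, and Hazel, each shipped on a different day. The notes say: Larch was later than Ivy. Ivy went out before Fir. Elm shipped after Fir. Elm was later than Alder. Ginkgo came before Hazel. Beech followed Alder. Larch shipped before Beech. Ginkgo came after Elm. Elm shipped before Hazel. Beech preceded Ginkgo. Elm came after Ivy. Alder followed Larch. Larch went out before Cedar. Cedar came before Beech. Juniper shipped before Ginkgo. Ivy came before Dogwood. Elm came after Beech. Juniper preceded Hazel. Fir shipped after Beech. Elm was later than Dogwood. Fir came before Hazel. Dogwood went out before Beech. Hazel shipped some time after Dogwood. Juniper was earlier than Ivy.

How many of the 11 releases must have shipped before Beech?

Directly stated before Beech: Alder, Cedar, Dogwood, and Larch.
Ivy reaches Beech via Ivy → Larch → Beech.
Juniper reaches Beech via Juniper → Ivy → Larch → Beech.
No chain forces Elm (or any of the others) ahead of Beech.
That's Alder, Cedar, Dogwood, Ivy, Juniper, and Larch — 6 in all.

6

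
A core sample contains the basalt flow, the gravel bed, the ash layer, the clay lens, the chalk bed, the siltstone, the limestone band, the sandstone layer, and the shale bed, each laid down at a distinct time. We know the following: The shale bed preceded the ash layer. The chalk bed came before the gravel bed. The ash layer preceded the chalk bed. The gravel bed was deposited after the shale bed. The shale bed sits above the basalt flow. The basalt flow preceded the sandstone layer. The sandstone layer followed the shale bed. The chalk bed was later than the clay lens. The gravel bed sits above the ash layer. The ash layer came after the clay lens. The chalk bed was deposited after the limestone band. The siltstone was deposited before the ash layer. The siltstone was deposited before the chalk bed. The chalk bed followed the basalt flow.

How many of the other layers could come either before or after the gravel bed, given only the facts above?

Forced before the gravel bed: the ash layer, the basalt flow, the chalk bed, the clay lens, the limestone band, the shale bed, and the siltstone.
That leaves the sandstone layer with no forced order relative to the gravel bed — 1.

1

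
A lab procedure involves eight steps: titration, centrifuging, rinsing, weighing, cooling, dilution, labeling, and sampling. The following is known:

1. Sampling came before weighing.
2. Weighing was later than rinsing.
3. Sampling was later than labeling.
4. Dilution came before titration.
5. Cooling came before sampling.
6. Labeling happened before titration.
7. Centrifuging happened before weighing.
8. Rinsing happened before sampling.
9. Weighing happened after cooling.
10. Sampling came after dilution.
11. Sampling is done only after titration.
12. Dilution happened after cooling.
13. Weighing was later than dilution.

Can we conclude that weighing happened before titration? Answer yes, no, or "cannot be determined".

Tracing the constraints gives titration → sampling → weighing, so titration must come before weighing.
That means weighing cannot be before titration.

no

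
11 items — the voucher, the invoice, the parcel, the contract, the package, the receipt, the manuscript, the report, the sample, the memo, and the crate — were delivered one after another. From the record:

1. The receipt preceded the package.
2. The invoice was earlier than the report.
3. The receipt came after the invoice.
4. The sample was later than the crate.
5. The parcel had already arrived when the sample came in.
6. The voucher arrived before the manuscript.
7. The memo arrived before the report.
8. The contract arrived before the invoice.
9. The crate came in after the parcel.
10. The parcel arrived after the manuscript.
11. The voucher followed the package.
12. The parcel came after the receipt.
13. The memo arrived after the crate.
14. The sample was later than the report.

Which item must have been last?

Every other item has a chain of constraints placing it before the sample, so the sample is last.

the sample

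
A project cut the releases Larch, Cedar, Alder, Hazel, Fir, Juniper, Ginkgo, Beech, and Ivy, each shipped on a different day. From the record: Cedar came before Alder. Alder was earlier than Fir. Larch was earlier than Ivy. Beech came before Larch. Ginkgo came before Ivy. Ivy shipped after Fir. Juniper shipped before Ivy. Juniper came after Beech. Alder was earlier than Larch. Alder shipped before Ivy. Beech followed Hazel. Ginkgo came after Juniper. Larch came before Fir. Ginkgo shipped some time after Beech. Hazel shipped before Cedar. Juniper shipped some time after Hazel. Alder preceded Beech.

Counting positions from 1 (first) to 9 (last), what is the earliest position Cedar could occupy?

2

Hazel must come before Cedar — 1 forced predecessor.
Nothing else is forced ahead of Cedar, so its earliest slot is position 1 + 1 = 2.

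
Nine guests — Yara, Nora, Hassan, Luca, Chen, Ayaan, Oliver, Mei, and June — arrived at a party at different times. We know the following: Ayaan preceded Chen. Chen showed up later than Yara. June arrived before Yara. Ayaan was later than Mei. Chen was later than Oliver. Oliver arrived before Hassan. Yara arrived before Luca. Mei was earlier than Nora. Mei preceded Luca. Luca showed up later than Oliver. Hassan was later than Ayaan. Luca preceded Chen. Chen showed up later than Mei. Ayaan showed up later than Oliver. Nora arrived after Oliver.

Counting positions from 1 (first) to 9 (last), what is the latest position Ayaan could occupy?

Ayaan must come before Chen and Hassan — 2 guests forced after them.
Everything else can be placed before Ayaan in some valid order, so Ayaan can sit as late as position 9 − 2 = 7.

7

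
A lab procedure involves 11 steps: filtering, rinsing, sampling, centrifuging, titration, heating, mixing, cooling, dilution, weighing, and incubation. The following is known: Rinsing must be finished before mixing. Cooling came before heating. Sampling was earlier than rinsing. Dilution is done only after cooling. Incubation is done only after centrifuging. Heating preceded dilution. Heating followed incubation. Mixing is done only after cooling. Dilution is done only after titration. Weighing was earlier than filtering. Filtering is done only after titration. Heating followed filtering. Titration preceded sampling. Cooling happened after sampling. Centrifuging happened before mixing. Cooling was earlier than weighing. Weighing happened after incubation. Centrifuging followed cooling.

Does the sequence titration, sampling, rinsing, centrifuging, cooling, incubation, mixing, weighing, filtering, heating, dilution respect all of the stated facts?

no

The constraints require cooling before centrifuging, but in the proposed sequence centrifuging appears ahead of cooling. That one violation is enough.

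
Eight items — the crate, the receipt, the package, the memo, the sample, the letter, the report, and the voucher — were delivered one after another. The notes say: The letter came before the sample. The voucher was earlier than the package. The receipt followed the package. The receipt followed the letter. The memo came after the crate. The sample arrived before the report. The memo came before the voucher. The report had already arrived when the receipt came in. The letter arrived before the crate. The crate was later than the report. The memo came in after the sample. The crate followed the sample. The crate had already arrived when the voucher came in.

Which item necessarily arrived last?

the receipt

Every other item has a chain of constraints placing it before the receipt, so the receipt is last.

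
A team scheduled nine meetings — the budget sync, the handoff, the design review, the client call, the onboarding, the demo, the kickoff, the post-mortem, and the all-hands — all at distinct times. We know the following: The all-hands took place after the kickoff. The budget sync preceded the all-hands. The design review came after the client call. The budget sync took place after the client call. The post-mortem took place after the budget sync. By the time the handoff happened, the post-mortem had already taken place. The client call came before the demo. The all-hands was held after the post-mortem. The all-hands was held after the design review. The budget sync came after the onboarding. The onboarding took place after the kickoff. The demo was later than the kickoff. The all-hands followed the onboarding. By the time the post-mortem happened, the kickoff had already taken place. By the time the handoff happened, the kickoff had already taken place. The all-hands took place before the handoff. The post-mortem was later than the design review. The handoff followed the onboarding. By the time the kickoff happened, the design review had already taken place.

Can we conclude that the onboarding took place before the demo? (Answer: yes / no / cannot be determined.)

No chain of stated constraints runs from the onboarding to the demo, and none runs from the demo to the onboarding either.
So the relative order of the onboarding and the demo is not fixed by the given facts.

cannot be determined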